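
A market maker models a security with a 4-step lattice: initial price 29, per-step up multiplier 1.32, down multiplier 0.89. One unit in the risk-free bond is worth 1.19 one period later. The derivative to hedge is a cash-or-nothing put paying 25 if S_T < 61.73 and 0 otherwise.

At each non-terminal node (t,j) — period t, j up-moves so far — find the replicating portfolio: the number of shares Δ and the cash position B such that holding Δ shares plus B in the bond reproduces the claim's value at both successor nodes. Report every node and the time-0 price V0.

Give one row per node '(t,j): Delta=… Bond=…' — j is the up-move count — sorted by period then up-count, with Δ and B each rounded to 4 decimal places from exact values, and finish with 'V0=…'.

Under the risk-neutral measure, an up-move has probability p* = (R−d)/(u−d) = 0.6977 and values discount at R = 1.19.
Terminal values V(4,·): V(4,0)=25.0000, V(4,1)=25.0000, V(4,2)=25.0000, V(4,3)=25.0000, V(4,4)=0.0000
(3,0): S=20.4441. Δ = (V_up−V_dn)/(S_up−S_dn) = (25.0000−25.0000)/(26.9862−18.1952) = 0.0000. V = [p*·25.0000 + (1−p*)·25.0000]/1.19 = 21.0084. B = V − Δ·S = 21.0084.
(3,1): S=30.3216. Δ = (V_up−V_dn)/(S_up−S_dn) = (25.0000−25.0000)/(40.0245−26.9862) = 0.0000. V = [p*·25.0000 + (1−p*)·25.0000]/1.19 = 21.0084. B = V − Δ·S = 21.0084.
(3,2): S=44.9713. Δ = (V_up−V_dn)/(S_up−S_dn) = (25.0000−25.0000)/(59.3622−40.0245) = 0.0000. V = [p*·25.0000 + (1−p*)·25.0000]/1.19 = 21.0084. B = V − Δ·S = 21.0084.
(3,3): S=66.6991. Δ = (V_up−V_dn)/(S_up−S_dn) = (0.0000−25.0000)/(88.0428−59.3622) = -0.8717. V = [p*·0.0000 + (1−p*)·25.0000]/1.19 = 6.3514. B = V − Δ·S = 64.4909.
(2,0): S=22.9709. Δ = (V_up−V_dn)/(S_up−S_dn) = (21.0084−21.0084)/(30.3216−20.4441) = 0.0000. V = [p*·21.0084 + (1−p*)·21.0084]/1.19 = 17.6541. B = V − Δ·S = 17.6541.
(2,1): S=34.0692. Δ = (V_up−V_dn)/(S_up−S_dn) = (21.0084−21.0084)/(44.9713−30.3216) = 0.0000. V = [p*·21.0084 + (1−p*)·21.0084]/1.19 = 17.6541. B = V − Δ·S = 17.6541.
(2,2): S=50.5296. Δ = (V_up−V_dn)/(S_up−S_dn) = (6.3514−21.0084)/(66.6991−44.9713) = -0.6746. V = [p*·6.3514 + (1−p*)·21.0084]/1.19 = 9.0610. B = V − Δ·S = 43.1471.
(1,0): S=25.8100. Δ = (V_up−V_dn)/(S_up−S_dn) = (17.6541−17.6541)/(34.0692−22.9709) = 0.0000. V = [p*·17.6541 + (1−p*)·17.6541]/1.19 = 14.8354. B = V − Δ·S = 14.8354.
(1,1): S=38.2800. Δ = (V_up−V_dn)/(S_up−S_dn) = (9.0610−17.6541)/(50.5296−34.0692) = -0.5220. V = [p*·9.0610 + (1−p*)·17.6541]/1.19 = 9.7974. B = V − Δ·S = 29.7814.
(0,0): S=29.0000. Δ = (V_up−V_dn)/(S_up−S_dn) = (9.7974−14.8354)/(38.2800−25.8100) = -0.4040. V = [p*·9.7974 + (1−p*)·14.8354]/1.19 = 9.5130. B = V − Δ·S = 21.2293.
Root portfolio cost Δ·29+B reproduces V0=9.5130.

(0,0): Delta=-0.4040 Bond=21.2293
(1,0): Delta=0.0000 Bond=14.8354
(1,1): Delta=-0.5220 Bond=29.7814
(2,0): Delta=0.0000 Bond=17.6541
(2,1): Delta=0.0000 Bond=17.6541
(2,2): Delta=-0.6746 Bond=43.1471
(3,0): Delta=0.0000 Bond=21.0084
(3,1): Delta=0.0000 Bond=21.0084
(3,2): Delta=0.0000 Bond=21.0084
(3,3): Delta=-0.8717 Bond=64.4909
V0=9.5130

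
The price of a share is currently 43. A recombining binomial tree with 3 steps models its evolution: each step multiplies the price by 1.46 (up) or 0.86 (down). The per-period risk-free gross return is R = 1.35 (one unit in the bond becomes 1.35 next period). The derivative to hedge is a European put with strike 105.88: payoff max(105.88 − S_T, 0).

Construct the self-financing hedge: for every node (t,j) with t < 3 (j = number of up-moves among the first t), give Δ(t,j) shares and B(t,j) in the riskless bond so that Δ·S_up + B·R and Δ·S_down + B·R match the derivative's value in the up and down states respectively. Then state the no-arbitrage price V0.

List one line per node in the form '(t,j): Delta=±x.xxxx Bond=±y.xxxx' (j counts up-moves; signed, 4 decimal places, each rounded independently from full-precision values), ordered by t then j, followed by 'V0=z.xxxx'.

Under the risk-neutral measure, an up-move has probability p* = (R−d)/(u−d) = 0.8167 and values discount at R = 1.35.
Terminal payoffs: V(3,0)=78.5296, V(3,1)=59.4479, V(3,2)=27.0534, V(3,3)=0.0000
Node (2,0) S=31.8028: V=(p*·59.4479+(1−p*)·78.5296)/1.35=46.6268; Δ=(59.4479−78.5296)/(46.4321−27.3504)=-1.0000; B=V−Δ·S=78.4296
Node (2,1) S=53.9908: V=(p*·27.0534+(1−p*)·59.4479)/1.35=24.4388; Δ=(27.0534−59.4479)/(78.8266−46.4321)=-1.0000; B=V−Δ·S=78.4296
Node (2,2) S=91.6588: V=(p*·0.0000+(1−p*)·27.0534)/1.35=3.6739; Δ=(0.0000−27.0534)/(133.8218−78.8266)=-0.4919; B=V−Δ·S=48.7630
Node (1,0) S=36.9800: V=(p*·24.4388+(1−p*)·46.6268)/1.35=21.1160; Δ=(24.4388−46.6268)/(53.9908−31.8028)=-1.0000; B=V−Δ·S=58.0960
Node (1,1) S=62.7800: V=(p*·3.6739+(1−p*)·24.4388)/1.35=5.5413; Δ=(3.6739−24.4388)/(91.6588−53.9908)=-0.5513; B=V−Δ·S=40.1495
Node (0,0) S=43.0000: V=(p*·5.5413+(1−p*)·21.1160)/1.35=6.2198; Δ=(5.5413−21.1160)/(62.7800−36.9800)=-0.6037; B=V−Δ·S=32.1776
Self-financing check: at every node Δ·S+B equals the discounted successor values.

(0,0): Delta=-0.6037 Bond=32.1776
(1,0): Delta=-1.0000 Bond=58.0960
(1,1): Delta=-0.5513 Bond=40.1495
(2,0): Delta=-1.0000 Bond=78.4296
(2,1): Delta=-1.0000 Bond=78.4296
(2,2): Delta=-0.4919 Bond=48.7630
V0=6.2198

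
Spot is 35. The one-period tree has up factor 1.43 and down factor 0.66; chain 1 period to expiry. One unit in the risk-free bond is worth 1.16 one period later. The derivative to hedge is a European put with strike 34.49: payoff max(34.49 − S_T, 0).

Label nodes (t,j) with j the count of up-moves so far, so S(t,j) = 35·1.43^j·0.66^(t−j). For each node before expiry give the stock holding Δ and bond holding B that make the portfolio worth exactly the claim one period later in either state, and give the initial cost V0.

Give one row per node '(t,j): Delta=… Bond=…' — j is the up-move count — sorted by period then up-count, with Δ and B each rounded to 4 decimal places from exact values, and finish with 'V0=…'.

(0,0): Delta=-0.4226 Bond=18.2352
V0=3.4430

No-arbitrage ⇒ martingale measure with p* = (R−d)/(u−d) = 0.6494.
Terminal values V(1,·): V(1,0)=11.3900, V(1,1)=0.0000
Node (0,0) S=35.0000: V=(p*·0.0000+(1−p*)·11.3900)/1.16=3.4430; Δ=(0.0000−11.3900)/(50.0500−23.1000)=-0.4226; B=V−Δ·S=18.2352
The time-0 hedge costs 3.4430, which is the no-arbitrage price.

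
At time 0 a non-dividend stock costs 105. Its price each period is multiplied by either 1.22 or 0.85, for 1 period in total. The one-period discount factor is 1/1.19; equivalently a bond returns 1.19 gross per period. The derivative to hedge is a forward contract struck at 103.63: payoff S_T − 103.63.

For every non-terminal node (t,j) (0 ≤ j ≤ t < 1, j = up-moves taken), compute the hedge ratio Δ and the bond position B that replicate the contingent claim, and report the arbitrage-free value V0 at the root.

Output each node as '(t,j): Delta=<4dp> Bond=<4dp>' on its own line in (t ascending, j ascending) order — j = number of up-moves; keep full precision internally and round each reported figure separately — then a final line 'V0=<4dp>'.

Since d<R<u, set p* = (R−d)/(u−d) = 0.9189; price each node as the discounted p*-expectation of its children.
Payoff layer (t=1): V(1,0)=-14.3800, V(1,1)=24.4700
  t=0,j=0: stock 105.0000 → up 128.1000 (V=24.4700), down 89.2500 (V=-14.3800). Price 17.9160; hedge Δ=1.0000, bond B=-87.0840.
Self-financing check: at every node Δ·S+B equals the discounted successor values.

(0,0): Delta=1.0000 Bond=-87.0840
V0=17.9160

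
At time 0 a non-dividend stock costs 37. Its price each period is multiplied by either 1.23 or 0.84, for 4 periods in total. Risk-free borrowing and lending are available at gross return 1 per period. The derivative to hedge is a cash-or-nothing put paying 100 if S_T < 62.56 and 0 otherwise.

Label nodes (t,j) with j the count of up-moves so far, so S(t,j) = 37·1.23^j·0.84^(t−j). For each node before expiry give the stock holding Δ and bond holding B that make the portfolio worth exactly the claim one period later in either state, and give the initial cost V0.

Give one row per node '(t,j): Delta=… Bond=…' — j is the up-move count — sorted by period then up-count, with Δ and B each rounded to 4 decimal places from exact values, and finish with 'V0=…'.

(0,0): Delta=-0.4785 Bond=114.8724
(1,0): Delta=0.0000 Bond=100.0000
(1,1): Delta=-0.9483 Bond=136.2515
(2,0): Delta=0.0000 Bond=100.0000
(2,1): Delta=0.0000 Bond=100.0000
(2,2): Delta=-1.8792 Bond=188.3629
(3,0): Delta=0.0000 Bond=100.0000
(3,1): Delta=0.0000 Bond=100.0000
(3,2): Delta=0.0000 Bond=100.0000
(3,3): Delta=-3.7241 Bond=315.3846
V0=97.1672

Since d<R<u, set p* = (R−d)/(u−d) = 0.4103; price each node as the discounted p*-expectation of its children.
Terminal values V(4,·): V(4,0)=100.0000, V(4,1)=100.0000, V(4,2)=100.0000, V(4,3)=100.0000, V(4,4)=0.0000
Node (3,0) S=21.9300: V=(p*·100.0000+(1−p*)·100.0000)/1=100.0000; Δ=(100.0000−100.0000)/(26.9740−18.4212)=0.0000; B=V−Δ·S=100.0000
Node (3,1) S=32.1119: V=(p*·100.0000+(1−p*)·100.0000)/1=100.0000; Δ=(100.0000−100.0000)/(39.4976−26.9740)=0.0000; B=V−Δ·S=100.0000
Node (3,2) S=47.0209: V=(p*·100.0000+(1−p*)·100.0000)/1=100.0000; Δ=(100.0000−100.0000)/(57.8357−39.4976)=0.0000; B=V−Δ·S=100.0000
Node (3,3) S=68.8521: V=(p*·0.0000+(1−p*)·100.0000)/1=58.9744; Δ=(0.0000−100.0000)/(84.6881−57.8357)=-3.7241; B=V−Δ·S=315.3846
Node (2,0) S=26.1072: V=(p*·100.0000+(1−p*)·100.0000)/1=100.0000; Δ=(100.0000−100.0000)/(32.1119−21.9300)=0.0000; B=V−Δ·S=100.0000
Node (2,1) S=38.2284: V=(p*·100.0000+(1−p*)·100.0000)/1=100.0000; Δ=(100.0000−100.0000)/(47.0209−32.1119)=0.0000; B=V−Δ·S=100.0000
Node (2,2) S=55.9773: V=(p*·58.9744+(1−p*)·100.0000)/1=83.1690; Δ=(58.9744−100.0000)/(68.8521−47.0209)=-1.8792; B=V−Δ·S=188.3629
Node (1,0) S=31.0800: V=(p*·100.0000+(1−p*)·100.0000)/1=100.0000; Δ=(100.0000−100.0000)/(38.2284−26.1072)=0.0000; B=V−Δ·S=100.0000
Node (1,1) S=45.5100: V=(p*·83.1690+(1−p*)·100.0000)/1=93.0950; Δ=(83.1690−100.0000)/(55.9773−38.2284)=-0.9483; B=V−Δ·S=136.2515
Node (0,0) S=37.0000: V=(p*·93.0950+(1−p*)·100.0000)/1=97.1672; Δ=(93.0950−100.0000)/(45.5100−31.0800)=-0.4785; B=V−Δ·S=114.8724
Root portfolio cost Δ·37+B reproduces V0=97.1672.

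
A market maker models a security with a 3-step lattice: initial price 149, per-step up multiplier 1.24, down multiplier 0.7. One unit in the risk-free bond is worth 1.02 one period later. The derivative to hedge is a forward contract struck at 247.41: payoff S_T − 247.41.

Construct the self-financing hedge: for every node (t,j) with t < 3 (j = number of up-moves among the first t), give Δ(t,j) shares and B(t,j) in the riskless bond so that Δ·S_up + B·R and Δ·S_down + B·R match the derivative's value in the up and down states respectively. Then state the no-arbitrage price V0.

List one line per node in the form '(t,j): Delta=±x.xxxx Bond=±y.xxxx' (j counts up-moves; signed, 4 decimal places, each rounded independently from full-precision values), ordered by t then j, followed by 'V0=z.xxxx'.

(0,0): Delta=1.0000 Bond=-233.1400
(1,0): Delta=1.0000 Bond=-237.8028
(1,1): Delta=1.0000 Bond=-237.8028
(2,0): Delta=1.0000 Bond=-242.5588
(2,1): Delta=1.0000 Bond=-242.5588
(2,2): Delta=1.0000 Bond=-242.5588
V0=-84.1400

Risk-neutral probability p* = (R−d)/(u−d) = (1.02−0.7)/(1.24−0.7) = 0.5926.
Payoff layer (t=3): V(3,0)=-196.3030, V(3,1)=-156.8776, V(3,2)=-87.0383, V(3,3)=36.6770
(2,0): S=73.0100. Δ = (V_up−V_dn)/(S_up−S_dn) = (-156.8776−-196.3030)/(90.5324−51.1070) = 1.0000. V = [p*·-156.8776 + (1−p*)·-196.3030]/1.02 = -169.5488. B = V − Δ·S = -242.5588.
(2,1): S=129.3320. Δ = (V_up−V_dn)/(S_up−S_dn) = (-87.0383−-156.8776)/(160.3717−90.5324) = 1.0000. V = [p*·-87.0383 + (1−p*)·-156.8776]/1.02 = -113.2268. B = V − Δ·S = -242.5588.
(2,2): S=229.1024. Δ = (V_up−V_dn)/(S_up−S_dn) = (36.6770−-87.0383)/(284.0870−160.3717) = 1.0000. V = [p*·36.6770 + (1−p*)·-87.0383]/1.02 = -13.4564. B = V − Δ·S = -242.5588.
(1,0): S=104.3000. Δ = (V_up−V_dn)/(S_up−S_dn) = (-113.2268−-169.5488)/(129.3320−73.0100) = 1.0000. V = [p*·-113.2268 + (1−p*)·-169.5488]/1.02 = -133.5028. B = V − Δ·S = -237.8028.
(1,1): S=184.7600. Δ = (V_up−V_dn)/(S_up−S_dn) = (-13.4564−-113.2268)/(229.1024−129.3320) = 1.0000. V = [p*·-13.4564 + (1−p*)·-113.2268]/1.02 = -53.0428. B = V − Δ·S = -237.8028.
(0,0): S=149.0000. Δ = (V_up−V_dn)/(S_up−S_dn) = (-53.0428−-133.5028)/(184.7600−104.3000) = 1.0000. V = [p*·-53.0428 + (1−p*)·-133.5028]/1.02 = -84.1400. B = V − Δ·S = -233.1400.
Each (Δ,B) replicates both successor values, so the strategy is self-financing and V0 is arbitrage-free.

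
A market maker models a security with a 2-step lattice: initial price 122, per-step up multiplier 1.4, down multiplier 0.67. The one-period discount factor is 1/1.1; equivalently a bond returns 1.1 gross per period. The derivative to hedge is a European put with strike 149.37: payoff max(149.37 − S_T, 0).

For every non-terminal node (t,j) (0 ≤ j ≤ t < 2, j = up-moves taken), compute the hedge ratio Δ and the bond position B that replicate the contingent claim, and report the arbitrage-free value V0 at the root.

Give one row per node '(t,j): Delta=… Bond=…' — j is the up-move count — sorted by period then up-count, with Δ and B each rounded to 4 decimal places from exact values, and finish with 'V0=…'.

No-arbitrage ⇒ martingale measure with p* = (R−d)/(u−d) = 0.5890.
Terminal values V(2,·): V(2,0)=94.6042, V(2,1)=34.9340, V(2,2)=0.0000
(1,0): S=81.7400. Δ = (V_up−V_dn)/(S_up−S_dn) = (34.9340−94.6042)/(114.4360−54.7658) = -1.0000. V = [p*·34.9340 + (1−p*)·94.6042]/1.1 = 54.0509. B = V − Δ·S = 135.7909.
(1,1): S=170.8000. Δ = (V_up−V_dn)/(S_up−S_dn) = (0.0000−34.9340)/(239.1200−114.4360) = -0.2802. V = [p*·0.0000 + (1−p*)·34.9340]/1.1 = 13.0513. B = V − Δ·S = 60.9061.
(0,0): S=122.0000. Δ = (V_up−V_dn)/(S_up−S_dn) = (13.0513−54.0509)/(170.8000−81.7400) = -0.4604. V = [p*·13.0513 + (1−p*)·54.0509]/1.1 = 27.1822. B = V − Δ·S = 83.3461.
The time-0 hedge costs 27.1822, which is the no-arbitrage price.

(0,0): Delta=-0.4604 Bond=83.3461
(1,0): Delta=-1.0000 Bond=135.7909
(1,1): Delta=-0.2802 Bond=60.9061
V0=27.1822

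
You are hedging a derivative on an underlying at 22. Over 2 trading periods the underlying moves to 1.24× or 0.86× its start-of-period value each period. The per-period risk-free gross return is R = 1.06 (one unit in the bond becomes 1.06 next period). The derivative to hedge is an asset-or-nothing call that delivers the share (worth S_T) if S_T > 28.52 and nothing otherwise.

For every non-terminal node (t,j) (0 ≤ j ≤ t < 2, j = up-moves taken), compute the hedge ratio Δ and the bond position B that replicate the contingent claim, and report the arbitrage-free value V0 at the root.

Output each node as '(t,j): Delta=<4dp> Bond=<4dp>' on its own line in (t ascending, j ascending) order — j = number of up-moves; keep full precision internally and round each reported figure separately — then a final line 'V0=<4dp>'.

(0,0): Delta=2.0091 Bond=-35.8604
(1,0): Delta=0.0000 Bond=0.0000
(1,1): Delta=3.2632 Bond=-72.2229
V0=8.3396

Since d<R<u, set p* = (R−d)/(u−d) = 0.5263; price each node as the discounted p*-expectation of its children.
Terminal values V(2,·): V(2,0)=0.0000, V(2,1)=0.0000, V(2,2)=33.8272
Node (1,0) S=18.9200: V=(p*·0.0000+(1−p*)·0.0000)/1.06=0.0000; Δ=(0.0000−0.0000)/(23.4608−16.2712)=0.0000; B=V−Δ·S=0.0000
Node (1,1) S=27.2800: V=(p*·33.8272+(1−p*)·0.0000)/1.06=16.7960; Δ=(33.8272−0.0000)/(33.8272−23.4608)=3.2632; B=V−Δ·S=-72.2229
Node (0,0) S=22.0000: V=(p*·16.7960+(1−p*)·0.0000)/1.06=8.3396; Δ=(16.7960−0.0000)/(27.2800−18.9200)=2.0091; B=V−Δ·S=-35.8604
Root portfolio cost Δ·22+B reproduces V0=8.3396.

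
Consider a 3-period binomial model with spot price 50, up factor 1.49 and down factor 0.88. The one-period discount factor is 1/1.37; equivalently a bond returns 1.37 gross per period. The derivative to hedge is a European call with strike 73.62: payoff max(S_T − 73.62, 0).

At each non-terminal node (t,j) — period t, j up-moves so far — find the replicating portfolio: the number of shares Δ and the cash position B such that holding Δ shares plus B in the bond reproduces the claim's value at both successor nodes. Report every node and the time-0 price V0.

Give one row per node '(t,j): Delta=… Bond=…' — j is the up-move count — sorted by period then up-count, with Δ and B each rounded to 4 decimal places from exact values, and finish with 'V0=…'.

(0,0): Delta=0.8961 Bond=-22.7412
(1,0): Delta=0.5257 Bond=-14.8577
(1,1): Delta=0.9497 Bond=-35.1466
(2,0): Delta=0.0000 Bond=0.0000
(2,1): Delta=0.6017 Bond=-25.3400
(2,2): Delta=1.0000 Bond=-53.7372
V0=22.0639

Since d<R<u, set p* = (R−d)/(u−d) = 0.8033; price each node as the discounted p*-expectation of its children.
At expiry t=3: V(3,0)=0.0000, V(3,1)=0.0000, V(3,2)=24.0644, V(3,3)=91.7774
Node (2,0) S=38.7200: V=(p*·0.0000+(1−p*)·0.0000)/1.37=0.0000; Δ=(0.0000−0.0000)/(57.6928−34.0736)=0.0000; B=V−Δ·S=0.0000
Node (2,1) S=65.5600: V=(p*·24.0644+(1−p*)·0.0000)/1.37=14.1098; Δ=(24.0644−0.0000)/(97.6844−57.6928)=0.6017; B=V−Δ·S=-25.3400
Node (2,2) S=111.0050: V=(p*·91.7774+(1−p*)·24.0644)/1.37=57.2678; Δ=(91.7774−24.0644)/(165.3974−97.6844)=1.0000; B=V−Δ·S=-53.7372
Node (1,0) S=44.0000: V=(p*·14.1098+(1−p*)·0.0000)/1.37=8.2731; Δ=(14.1098−0.0000)/(65.5600−38.7200)=0.5257; B=V−Δ·S=-14.8577
Node (1,1) S=74.5000: V=(p*·57.2678+(1−p*)·14.1098)/1.37=35.6041; Δ=(57.2678−14.1098)/(111.0050−65.5600)=0.9497; B=V−Δ·S=-35.1466
Node (0,0) S=50.0000: V=(p*·35.6041+(1−p*)·8.2731)/1.37=22.0639; Δ=(35.6041−8.2731)/(74.5000−44.0000)=0.8961; B=V−Δ·S=-22.7412
Each (Δ,B) replicates both successor values, so the strategy is self-financing and V0 is arbitrage-free.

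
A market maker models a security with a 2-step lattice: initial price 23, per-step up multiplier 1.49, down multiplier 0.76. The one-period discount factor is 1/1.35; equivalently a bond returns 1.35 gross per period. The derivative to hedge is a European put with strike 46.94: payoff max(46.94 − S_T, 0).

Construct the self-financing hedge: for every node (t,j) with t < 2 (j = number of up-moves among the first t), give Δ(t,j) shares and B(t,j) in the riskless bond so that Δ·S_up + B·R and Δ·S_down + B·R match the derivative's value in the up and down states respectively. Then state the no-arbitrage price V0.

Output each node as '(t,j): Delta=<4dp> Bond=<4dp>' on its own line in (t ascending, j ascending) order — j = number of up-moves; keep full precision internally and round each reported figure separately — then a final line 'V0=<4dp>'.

Under the risk-neutral measure, an up-move has probability p* = (R−d)/(u−d) = 0.8082 and values discount at R = 1.35.
At expiry t=2: V(2,0)=33.6552, V(2,1)=20.8948, V(2,2)=0.0000
Node (1,0) S=17.4800: V=(p*·20.8948+(1−p*)·33.6552)/1.35=17.2904; Δ=(20.8948−33.6552)/(26.0452−13.2848)=-1.0000; B=V−Δ·S=34.7704
Node (1,1) S=34.2700: V=(p*·0.0000+(1−p*)·20.8948)/1.35=2.9683; Δ=(0.0000−20.8948)/(51.0623−26.0452)=-0.8352; B=V−Δ·S=31.5913
Node (0,0) S=23.0000: V=(p*·2.9683+(1−p*)·17.2904)/1.35=4.2333; Δ=(2.9683−17.2904)/(34.2700−17.4800)=-0.8530; B=V−Δ·S=23.8526
Self-financing check: at every node Δ·S+B equals the discounted successor values.

(0,0): Delta=-0.8530 Bond=23.8526
(1,0): Delta=-1.0000 Bond=34.7704
(1,1): Delta=-0.8352 Bond=31.5913
V0=4.2333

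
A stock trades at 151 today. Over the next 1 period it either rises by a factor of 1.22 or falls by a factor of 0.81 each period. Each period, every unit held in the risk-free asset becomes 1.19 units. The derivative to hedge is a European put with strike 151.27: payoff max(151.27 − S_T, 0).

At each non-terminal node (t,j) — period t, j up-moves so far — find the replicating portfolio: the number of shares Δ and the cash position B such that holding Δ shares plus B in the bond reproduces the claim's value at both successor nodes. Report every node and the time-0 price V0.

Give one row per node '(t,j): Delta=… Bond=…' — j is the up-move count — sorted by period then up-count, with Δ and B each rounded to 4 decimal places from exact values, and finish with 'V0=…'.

(0,0): Delta=-0.4678 Bond=72.4148
V0=1.7807

Risk-neutral probability p* = (R−d)/(u−d) = (1.19−0.81)/(1.22−0.81) = 0.9268.
Terminal payoffs: V(1,0)=28.9600, V(1,1)=0.0000
  t=0,j=0: stock 151.0000 → up 184.2200 (V=0.0000), down 122.3100 (V=28.9600). Price 1.7807; hedge Δ=-0.4678, bond B=72.4148.
The time-0 hedge costs 1.7807, which is the no-arbitrage price.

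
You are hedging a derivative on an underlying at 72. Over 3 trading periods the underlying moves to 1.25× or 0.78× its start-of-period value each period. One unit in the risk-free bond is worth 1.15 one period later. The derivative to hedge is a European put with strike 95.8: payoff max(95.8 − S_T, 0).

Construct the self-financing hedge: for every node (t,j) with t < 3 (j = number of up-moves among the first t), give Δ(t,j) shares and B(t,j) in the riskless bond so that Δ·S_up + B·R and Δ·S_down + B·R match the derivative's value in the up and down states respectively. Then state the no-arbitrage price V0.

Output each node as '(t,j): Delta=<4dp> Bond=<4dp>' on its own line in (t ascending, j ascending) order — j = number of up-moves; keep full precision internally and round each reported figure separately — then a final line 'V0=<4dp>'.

Under the risk-neutral measure, an up-move has probability p* = (R−d)/(u−d) = 0.7872 and values discount at R = 1.15.
Terminal payoffs: V(3,0)=61.6323, V(3,1)=41.0440, V(3,2)=8.0500, V(3,3)=0.0000
Node (2,0) S=43.8048: V=(p*·41.0440+(1−p*)·61.6323)/1.15=39.4995; Δ=(41.0440−61.6323)/(54.7560−34.1677)=-1.0000; B=V−Δ·S=83.3043
Node (2,1) S=70.2000: V=(p*·8.0500+(1−p*)·41.0440)/1.15=13.1043; Δ=(8.0500−41.0440)/(87.7500−54.7560)=-1.0000; B=V−Δ·S=83.3043
Node (2,2) S=112.5000: V=(p*·0.0000+(1−p*)·8.0500)/1.15=1.4894; Δ=(0.0000−8.0500)/(140.6250−87.7500)=-0.1522; B=V−Δ·S=18.6170
Node (1,0) S=56.1600: V=(p*·13.1043+(1−p*)·39.4995)/1.15=16.2786; Δ=(13.1043−39.4995)/(70.2000−43.8048)=-1.0000; B=V−Δ·S=72.4386
Node (1,1) S=90.0000: V=(p*·1.4894+(1−p*)·13.1043)/1.15=3.4440; Δ=(1.4894−13.1043)/(112.5000−70.2000)=-0.2746; B=V−Δ·S=28.1568
Node (0,0) S=72.0000: V=(p*·3.4440+(1−p*)·16.2786)/1.15=5.3694; Δ=(3.4440−16.2786)/(90.0000−56.1600)=-0.3793; B=V−Δ·S=32.6769
Root portfolio cost Δ·72+B reproduces V0=5.3694.

(0,0): Delta=-0.3793 Bond=32.6769
(1,0): Delta=-1.0000 Bond=72.4386
(1,1): Delta=-0.2746 Bond=28.1568
(2,0): Delta=-1.0000 Bond=83.3043
(2,1): Delta=-1.0000 Bond=83.3043
(2,2): Delta=-0.1522 Bond=18.6170
V0=5.3694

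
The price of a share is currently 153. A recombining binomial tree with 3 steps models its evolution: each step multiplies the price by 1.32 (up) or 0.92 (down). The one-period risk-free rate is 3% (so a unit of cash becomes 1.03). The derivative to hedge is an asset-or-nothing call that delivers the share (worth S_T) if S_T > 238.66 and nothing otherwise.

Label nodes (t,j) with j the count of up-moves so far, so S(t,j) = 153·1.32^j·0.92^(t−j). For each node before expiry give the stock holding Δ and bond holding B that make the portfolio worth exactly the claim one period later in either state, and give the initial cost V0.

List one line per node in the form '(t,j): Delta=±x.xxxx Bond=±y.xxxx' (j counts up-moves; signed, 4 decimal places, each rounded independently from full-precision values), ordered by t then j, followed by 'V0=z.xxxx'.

(0,0): Delta=1.6305 Bond=-205.8467
(1,0): Delta=1.1630 Bond=-146.2222
(1,1): Delta=2.4894 Bond=-385.4948
(2,0): Delta=0.0000 Bond=0.0000
(2,1): Delta=3.3000 Bond=-547.6685
(2,2): Delta=1.0000 Bond=0.0000
V0=43.6155

Since d<R<u, set p* = (R−d)/(u−d) = 0.2750; price each node as the discounted p*-expectation of its children.
Terminal values V(3,·): V(3,0)=0.0000, V(3,1)=0.0000, V(3,2)=245.2602, V(3,3)=351.8951
  t=2,j=0: stock 129.4992 → up 170.9389 (V=0.0000), down 119.1393 (V=0.0000). Price 0.0000; hedge Δ=0.0000, bond B=0.0000.
  t=2,j=1: stock 185.8032 → up 245.2602 (V=245.2602), down 170.9389 (V=0.0000). Price 65.4821; hedge Δ=3.3000, bond B=-547.6685.
  t=2,j=2: stock 266.5872 → up 351.8951 (V=351.8951), down 245.2602 (V=245.2602). Price 266.5872; hedge Δ=1.0000, bond B=0.0000.
  t=1,j=0: stock 140.7600 → up 185.8032 (V=65.4821), down 129.4992 (V=0.0000). Price 17.4831; hedge Δ=1.1630, bond B=-146.2222.
  t=1,j=1: stock 201.9600 → up 266.5872 (V=266.5872), down 185.8032 (V=65.4821). Price 117.2680; hedge Δ=2.4894, bond B=-385.4948.
  t=0,j=0: stock 153.0000 → up 201.9600 (V=117.2680), down 140.7600 (V=17.4831). Price 43.6155; hedge Δ=1.6305, bond B=-205.8467.
Check: Δ(0,0)·S0 + B(0,0) = 43.6155 = V0.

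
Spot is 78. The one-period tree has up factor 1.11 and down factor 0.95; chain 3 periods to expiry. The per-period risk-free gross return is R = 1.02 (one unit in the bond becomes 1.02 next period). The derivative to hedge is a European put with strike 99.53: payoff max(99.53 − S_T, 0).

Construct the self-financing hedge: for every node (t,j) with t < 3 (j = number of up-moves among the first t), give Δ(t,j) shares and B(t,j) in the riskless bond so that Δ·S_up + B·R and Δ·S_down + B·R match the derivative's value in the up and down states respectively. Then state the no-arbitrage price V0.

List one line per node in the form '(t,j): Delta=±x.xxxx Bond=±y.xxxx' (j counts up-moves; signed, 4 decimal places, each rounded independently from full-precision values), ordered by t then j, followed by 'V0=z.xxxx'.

(0,0): Delta=-0.8947 Bond=86.1373
(1,0): Delta=-1.0000 Bond=95.6651
(1,1): Delta=-0.7788 Bond=77.8250
(2,0): Delta=-1.0000 Bond=97.5784
(2,1): Delta=-1.0000 Bond=97.5784
(2,2): Delta=-0.5353 Bond=55.9856
V0=16.3532

No-arbitrage ⇒ martingale measure with p* = (R−d)/(u−d) = 0.4375.
Payoff layer (t=3): V(3,0)=32.6548, V(3,1)=21.3915, V(3,2)=8.2314, V(3,3)=0.0000
Node (2,0) S=70.3950: V=(p*·21.3915+(1−p*)·32.6548)/1.02=27.1834; Δ=(21.3915−32.6548)/(78.1385−66.8752)=-1.0000; B=V−Δ·S=97.5784
Node (2,1) S=82.2510: V=(p*·8.2314+(1−p*)·21.3915)/1.02=15.3274; Δ=(8.2314−21.3915)/(91.2986−78.1385)=-1.0000; B=V−Δ·S=97.5784
Node (2,2) S=96.1038: V=(p*·0.0000+(1−p*)·8.2314)/1.02=4.5394; Δ=(0.0000−8.2314)/(106.6752−91.2986)=-0.5353; B=V−Δ·S=55.9856
Node (1,0) S=74.1000: V=(p*·15.3274+(1−p*)·27.1834)/1.02=21.5651; Δ=(15.3274−27.1834)/(82.2510−70.3950)=-1.0000; B=V−Δ·S=95.6651
Node (1,1) S=86.5800: V=(p*·4.5394+(1−p*)·15.3274)/1.02=10.3997; Δ=(4.5394−15.3274)/(96.1038−82.2510)=-0.7788; B=V−Δ·S=77.8250
Node (0,0) S=78.0000: V=(p*·10.3997+(1−p*)·21.5651)/1.02=16.3532; Δ=(10.3997−21.5651)/(86.5800−74.1000)=-0.8947; B=V−Δ·S=86.1373
Check: Δ(0,0)·S0 + B(0,0) = 16.3532 = V0.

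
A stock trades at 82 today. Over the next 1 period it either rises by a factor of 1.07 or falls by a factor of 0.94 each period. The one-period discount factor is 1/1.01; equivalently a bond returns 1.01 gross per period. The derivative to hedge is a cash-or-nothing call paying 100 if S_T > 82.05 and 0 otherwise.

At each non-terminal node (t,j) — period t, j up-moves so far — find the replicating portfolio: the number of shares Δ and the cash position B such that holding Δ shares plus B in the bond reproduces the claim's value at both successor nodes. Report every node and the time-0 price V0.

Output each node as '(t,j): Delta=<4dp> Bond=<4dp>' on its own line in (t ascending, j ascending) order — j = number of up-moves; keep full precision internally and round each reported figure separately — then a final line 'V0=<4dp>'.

No-arbitrage ⇒ martingale measure with p* = (R−d)/(u−d) = 0.5385.
At expiry t=1: V(1,0)=0.0000, V(1,1)=100.0000
Node (0,0) S=82.0000: V=(p*·100.0000+(1−p*)·0.0000)/1.01=53.3130; Δ=(100.0000−0.0000)/(87.7400−77.0800)=9.3809; B=V−Δ·S=-715.9177
Root portfolio cost Δ·82+B reproduces V0=53.3130.

(0,0): Delta=9.3809 Bond=-715.9177
V0=53.3130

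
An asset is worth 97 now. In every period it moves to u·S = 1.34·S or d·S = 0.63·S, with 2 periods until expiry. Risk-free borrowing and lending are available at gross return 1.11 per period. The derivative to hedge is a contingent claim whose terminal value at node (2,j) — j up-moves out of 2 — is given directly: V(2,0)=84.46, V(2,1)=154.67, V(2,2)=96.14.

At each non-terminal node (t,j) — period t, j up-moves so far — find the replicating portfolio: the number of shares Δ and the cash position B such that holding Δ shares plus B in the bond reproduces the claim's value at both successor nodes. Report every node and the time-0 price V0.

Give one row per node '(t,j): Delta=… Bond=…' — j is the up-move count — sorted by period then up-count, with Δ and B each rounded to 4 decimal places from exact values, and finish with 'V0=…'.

Risk-neutral probability p* = (R−d)/(u−d) = (1.11−0.63)/(1.34−0.63) = 0.6761.
At expiry t=2: V(2,0)=84.4600, V(2,1)=154.6700, V(2,2)=96.1400
Node (1,0) S=61.1100: V=(p*·154.6700+(1−p*)·84.4600)/1.11=118.8522; Δ=(154.6700−84.4600)/(81.8874−38.4993)=1.6182; B=V−Δ·S=19.9649
Node (1,1) S=129.9800: V=(p*·96.1400+(1−p*)·154.6700)/1.11=103.6941; Δ=(96.1400−154.6700)/(174.1732−81.8874)=-0.6342; B=V−Δ·S=186.1307
Node (0,0) S=97.0000: V=(p*·103.6941+(1−p*)·118.8522)/1.11=97.8418; Δ=(103.6941−118.8522)/(129.9800−61.1100)=-0.2201; B=V−Δ·S=119.1913
Each (Δ,B) replicates both successor values, so the strategy is self-financing and V0 is arbitrage-free.

(0,0): Delta=-0.2201 Bond=119.1913
(1,0): Delta=1.6182 Bond=19.9649
(1,1): Delta=-0.6342 Bond=186.1307
V0=97.8418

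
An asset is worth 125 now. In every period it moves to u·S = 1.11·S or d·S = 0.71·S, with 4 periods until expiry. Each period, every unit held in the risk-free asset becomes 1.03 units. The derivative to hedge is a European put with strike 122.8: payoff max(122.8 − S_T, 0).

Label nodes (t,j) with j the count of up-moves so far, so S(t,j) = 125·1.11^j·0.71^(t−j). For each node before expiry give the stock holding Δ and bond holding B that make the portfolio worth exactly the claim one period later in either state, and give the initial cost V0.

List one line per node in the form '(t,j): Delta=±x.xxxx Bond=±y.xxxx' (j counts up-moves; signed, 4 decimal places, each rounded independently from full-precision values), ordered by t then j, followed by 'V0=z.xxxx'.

(0,0): Delta=-0.3725 Bond=55.0399
(1,0): Delta=-1.0000 Bond=112.3794
(1,1): Delta=-0.2722 Bond=42.7690
(2,0): Delta=-1.0000 Bond=115.7508
(2,1): Delta=-1.0000 Bond=115.7508
(2,2): Delta=-0.1558 Bond=26.1273
(3,0): Delta=-1.0000 Bond=119.2233
(3,1): Delta=-1.0000 Bond=119.2233
(3,2): Delta=-1.0000 Bond=119.2233
(3,3): Delta=-0.0208 Bond=3.8331
V0=8.4741

No-arbitrage ⇒ martingale measure with p* = (R−d)/(u−d) = 0.8000.
Payoff layer (t=4): V(4,0)=91.0354, V(4,1)=73.1398, V(4,2)=45.1623, V(4,3)=1.4227, V(4,4)=0.0000
(3,0): S=44.7389. Δ = (V_up−V_dn)/(S_up−S_dn) = (73.1398−91.0354)/(49.6602−31.7646) = -1.0000. V = [p*·73.1398 + (1−p*)·91.0354]/1.03 = 74.4844. B = V − Δ·S = 119.2233.
(3,1): S=69.9439. Δ = (V_up−V_dn)/(S_up−S_dn) = (45.1623−73.1398)/(77.6377−49.6602) = -1.0000. V = [p*·45.1623 + (1−p*)·73.1398]/1.03 = 49.2794. B = V − Δ·S = 119.2233.
(3,2): S=109.3489. Δ = (V_up−V_dn)/(S_up−S_dn) = (1.4227−45.1623)/(121.3773−77.6377) = -1.0000. V = [p*·1.4227 + (1−p*)·45.1623]/1.03 = 9.8744. B = V − Δ·S = 119.2233.
(3,3): S=170.9539. Δ = (V_up−V_dn)/(S_up−S_dn) = (0.0000−1.4227)/(189.7588−121.3773) = -0.0208. V = [p*·0.0000 + (1−p*)·1.4227]/1.03 = 0.2763. B = V − Δ·S = 3.8331.
(2,0): S=63.0125. Δ = (V_up−V_dn)/(S_up−S_dn) = (49.2794−74.4844)/(69.9439−44.7389) = -1.0000. V = [p*·49.2794 + (1−p*)·74.4844]/1.03 = 52.7383. B = V − Δ·S = 115.7508.
(2,1): S=98.5125. Δ = (V_up−V_dn)/(S_up−S_dn) = (9.8744−49.2794)/(109.3489−69.9439) = -1.0000. V = [p*·9.8744 + (1−p*)·49.2794]/1.03 = 17.2383. B = V − Δ·S = 115.7508.
(2,2): S=154.0125. Δ = (V_up−V_dn)/(S_up−S_dn) = (0.2763−9.8744)/(170.9539−109.3489) = -0.1558. V = [p*·0.2763 + (1−p*)·9.8744]/1.03 = 2.1319. B = V − Δ·S = 26.1273.
(1,0): S=88.7500. Δ = (V_up−V_dn)/(S_up−S_dn) = (17.2383−52.7383)/(98.5125−63.0125) = -1.0000. V = [p*·17.2383 + (1−p*)·52.7383]/1.03 = 23.6294. B = V − Δ·S = 112.3794.
(1,1): S=138.7500. Δ = (V_up−V_dn)/(S_up−S_dn) = (2.1319−17.2383)/(154.0125−98.5125) = -0.2722. V = [p*·2.1319 + (1−p*)·17.2383]/1.03 = 5.0031. B = V − Δ·S = 42.7690.
(0,0): S=125.0000. Δ = (V_up−V_dn)/(S_up−S_dn) = (5.0031−23.6294)/(138.7500−88.7500) = -0.3725. V = [p*·5.0031 + (1−p*)·23.6294]/1.03 = 8.4741. B = V − Δ·S = 55.0399.
Check: Δ(0,0)·S0 + B(0,0) = 8.4741 = V0.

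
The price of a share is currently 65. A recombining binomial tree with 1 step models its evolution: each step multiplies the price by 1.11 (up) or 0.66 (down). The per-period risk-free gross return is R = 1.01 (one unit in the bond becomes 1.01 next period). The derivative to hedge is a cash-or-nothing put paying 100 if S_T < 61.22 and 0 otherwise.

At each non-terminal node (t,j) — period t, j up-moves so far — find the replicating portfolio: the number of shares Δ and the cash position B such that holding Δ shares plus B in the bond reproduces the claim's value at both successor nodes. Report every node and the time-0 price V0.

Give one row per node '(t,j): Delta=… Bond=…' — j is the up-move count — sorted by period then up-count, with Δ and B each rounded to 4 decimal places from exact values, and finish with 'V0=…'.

(0,0): Delta=-3.4188 Bond=244.2244
V0=22.0022

No-arbitrage ⇒ martingale measure with p* = (R−d)/(u−d) = 0.7778.
Payoff layer (t=1): V(1,0)=100.0000, V(1,1)=0.0000
Node (0,0) S=65.0000: V=(p*·0.0000+(1−p*)·100.0000)/1.01=22.0022; Δ=(0.0000−100.0000)/(72.1500−42.9000)=-3.4188; B=V−Δ·S=244.2244
Check: Δ(0,0)·S0 + B(0,0) = 22.0022 = V0.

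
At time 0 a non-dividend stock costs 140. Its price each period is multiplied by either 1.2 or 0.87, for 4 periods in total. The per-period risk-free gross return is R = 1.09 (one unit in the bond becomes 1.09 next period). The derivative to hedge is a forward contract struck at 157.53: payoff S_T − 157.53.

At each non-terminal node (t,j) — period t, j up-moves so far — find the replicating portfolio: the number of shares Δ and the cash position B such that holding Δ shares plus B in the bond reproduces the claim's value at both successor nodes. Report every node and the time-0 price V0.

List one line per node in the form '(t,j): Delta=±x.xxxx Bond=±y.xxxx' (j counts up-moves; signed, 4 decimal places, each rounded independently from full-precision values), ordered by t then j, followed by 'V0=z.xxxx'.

The replicating-portfolio and risk-neutral prices coincide; use p* = (1.09−0.87)/(1.2−0.87) = 0.6667 for the latter.
At expiry t=4: V(4,0)=-77.3243, V(4,1)=-46.9015, V(4,2)=-4.9390, V(4,3)=52.9404, V(4,4)=132.7740
  t=3,j=0: stock 92.1904 → up 110.6285 (V=-46.9015), down 80.2057 (V=-77.3243). Price -52.3325; hedge Δ=1.0000, bond B=-144.5229.
  t=3,j=1: stock 127.1592 → up 152.5910 (V=-4.9390), down 110.6285 (V=-46.9015). Price -17.3637; hedge Δ=1.0000, bond B=-144.5229.
  t=3,j=2: stock 175.3920 → up 210.4704 (V=52.9404), down 152.5910 (V=-4.9390). Price 30.8691; hedge Δ=1.0000, bond B=-144.5229.
  t=3,j=3: stock 241.9200 → up 290.3040 (V=132.7740), down 210.4704 (V=52.9404). Price 97.3971; hedge Δ=1.0000, bond B=-144.5229.
  t=2,j=0: stock 105.9660 → up 127.1592 (V=-17.3637), down 92.1904 (V=-52.3325). Price -26.6238; hedge Δ=1.0000, bond B=-132.5898.
  t=2,j=1: stock 146.1600 → up 175.3920 (V=30.8691), down 127.1592 (V=-17.3637). Price 13.5702; hedge Δ=1.0000, bond B=-132.5898.
  t=2,j=2: stock 201.6000 → up 241.9200 (V=97.3971), down 175.3920 (V=30.8691). Price 69.0102; hedge Δ=1.0000, bond B=-132.5898.
  t=1,j=0: stock 121.8000 → up 146.1600 (V=13.5702), down 105.9660 (V=-26.6238). Price 0.1579; hedge Δ=1.0000, bond B=-121.6421.
  t=1,j=1: stock 168.0000 → up 201.6000 (V=69.0102), down 146.1600 (V=13.5702). Price 46.3579; hedge Δ=1.0000, bond B=-121.6421.
  t=0,j=0: stock 140.0000 → up 168.0000 (V=46.3579), down 121.8000 (V=0.1579). Price 28.4018; hedge Δ=1.0000, bond B=-111.5982.
Each (Δ,B) replicates both successor values, so the strategy is self-financing and V0 is arbitrage-free.

(0,0): Delta=1.0000 Bond=-111.5982
(1,0): Delta=1.0000 Bond=-121.6421
(1,1): Delta=1.0000 Bond=-121.6421
(2,0): Delta=1.0000 Bond=-132.5898
(2,1): Delta=1.0000 Bond=-132.5898
(2,2): Delta=1.0000 Bond=-132.5898
(3,0): Delta=1.0000 Bond=-144.5229
(3,1): Delta=1.0000 Bond=-144.5229
(3,2): Delta=1.0000 Bond=-144.5229
(3,3): Delta=1.0000 Bond=-144.5229
V0=28.4018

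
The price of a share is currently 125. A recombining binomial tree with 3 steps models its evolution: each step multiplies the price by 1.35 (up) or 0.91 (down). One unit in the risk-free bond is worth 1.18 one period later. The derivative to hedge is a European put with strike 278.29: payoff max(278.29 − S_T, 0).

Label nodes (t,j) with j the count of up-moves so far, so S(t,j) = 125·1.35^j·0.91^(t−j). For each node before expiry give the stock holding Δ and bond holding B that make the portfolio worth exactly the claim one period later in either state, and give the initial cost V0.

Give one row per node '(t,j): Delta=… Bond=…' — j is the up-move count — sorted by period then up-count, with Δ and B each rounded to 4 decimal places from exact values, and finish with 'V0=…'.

No-arbitrage ⇒ martingale measure with p* = (R−d)/(u−d) = 0.6136.
Terminal values V(3,·): V(3,0)=184.0936, V(3,1)=138.5481, V(3,2)=70.9806, V(3,3)=0.0000
Node (2,0) S=103.5125: V=(p*·138.5481+(1−p*)·184.0936)/1.18=132.3265; Δ=(138.5481−184.0936)/(139.7419−94.1964)=-1.0000; B=V−Δ·S=235.8390
Node (2,1) S=153.5625: V=(p*·70.9806+(1−p*)·138.5481)/1.18=82.2765; Δ=(70.9806−138.5481)/(207.3094−139.7419)=-1.0000; B=V−Δ·S=235.8390
Node (2,2) S=227.8125: V=(p*·0.0000+(1−p*)·70.9806)/1.18=23.2410; Δ=(0.0000−70.9806)/(307.5469−207.3094)=-0.7081; B=V−Δ·S=184.5606
Node (1,0) S=113.7500: V=(p*·82.2765+(1−p*)·132.3265)/1.18=86.1135; Δ=(82.2765−132.3265)/(153.5625−103.5125)=-1.0000; B=V−Δ·S=199.8635
Node (1,1) S=168.7500: V=(p*·23.2410+(1−p*)·82.2765)/1.18=39.0255; Δ=(23.2410−82.2765)/(227.8125−153.5625)=-0.7951; B=V−Δ·S=173.1972
Node (0,0) S=125.0000: V=(p*·39.0255+(1−p*)·86.1135)/1.18=48.4904; Δ=(39.0255−86.1135)/(168.7500−113.7500)=-0.8561; B=V−Δ·S=155.5086
The time-0 hedge costs 48.4904, which is the no-arbitrage price.

(0,0): Delta=-0.8561 Bond=155.5086
(1,0): Delta=-1.0000 Bond=199.8635
(1,1): Delta=-0.7951 Bond=173.1972
(2,0): Delta=-1.0000 Bond=235.8390
(2,1): Delta=-1.0000 Bond=235.8390
(2,2): Delta=-0.7081 Bond=184.5606
V0=48.4904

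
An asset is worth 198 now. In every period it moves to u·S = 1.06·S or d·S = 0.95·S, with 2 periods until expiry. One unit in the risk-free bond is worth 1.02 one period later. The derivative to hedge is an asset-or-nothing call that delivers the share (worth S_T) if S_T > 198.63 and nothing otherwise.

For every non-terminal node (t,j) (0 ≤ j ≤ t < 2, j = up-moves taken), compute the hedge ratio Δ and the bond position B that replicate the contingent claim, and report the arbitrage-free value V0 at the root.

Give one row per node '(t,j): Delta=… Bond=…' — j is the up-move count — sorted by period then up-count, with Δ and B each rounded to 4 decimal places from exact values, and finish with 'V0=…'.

(0,0): Delta=3.9250 Bond=-601.8559
(1,0): Delta=9.6364 Bond=-1688.2059
(1,1): Delta=1.0000 Bond=0.0000
V0=175.2885

No-arbitrage ⇒ martingale measure with p* = (R−d)/(u−d) = 0.6364.
Terminal values V(2,·): V(2,0)=0.0000, V(2,1)=199.3860, V(2,2)=222.4728
Node (1,0) S=188.1000: V=(p*·199.3860+(1−p*)·0.0000)/1.02=124.3941; Δ=(199.3860−0.0000)/(199.3860−178.6950)=9.6364; B=V−Δ·S=-1688.2059
Node (1,1) S=209.8800: V=(p*·222.4728+(1−p*)·199.3860)/1.02=209.8800; Δ=(222.4728−199.3860)/(222.4728−199.3860)=1.0000; B=V−Δ·S=0.0000
Node (0,0) S=198.0000: V=(p*·209.8800+(1−p*)·124.3941)/1.02=175.2885; Δ=(209.8800−124.3941)/(209.8800−188.1000)=3.9250; B=V−Δ·S=-601.8559
Check: Δ(0,0)·S0 + B(0,0) = 175.2885 = V0.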